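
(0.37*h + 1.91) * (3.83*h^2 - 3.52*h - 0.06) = 1.4171*h^3 + 6.0129*h^2 - 6.7454*h - 0.1146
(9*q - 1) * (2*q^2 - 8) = 18*q^3 - 2*q^2 - 72*q + 8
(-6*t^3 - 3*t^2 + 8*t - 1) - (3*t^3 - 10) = -9*t^3 - 3*t^2 + 8*t + 9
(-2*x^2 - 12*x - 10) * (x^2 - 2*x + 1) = -2*x^4 - 8*x^3 + 12*x^2 + 8*x - 10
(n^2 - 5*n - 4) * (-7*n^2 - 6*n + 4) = -7*n^4 + 29*n^3 + 62*n^2 + 4*n - 16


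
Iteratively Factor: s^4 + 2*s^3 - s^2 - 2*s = (s)*(s^3 + 2*s^2 - s - 2) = s*(s - 1)*(s^2 + 3*s + 2) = s*(s - 1)*(s + 1)*(s + 2)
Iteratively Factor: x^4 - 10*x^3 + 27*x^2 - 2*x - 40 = (x - 2)*(x^3 - 8*x^2 + 11*x + 20) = (x - 4)*(x - 2)*(x^2 - 4*x - 5) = (x - 5)*(x - 4)*(x - 2)*(x + 1)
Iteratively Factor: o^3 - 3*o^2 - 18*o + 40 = (o - 5)*(o^2 + 2*o - 8) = (o - 5)*(o - 2)*(o + 4)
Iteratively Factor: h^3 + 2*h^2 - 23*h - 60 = (h + 4)*(h^2 - 2*h - 15) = (h + 3)*(h + 4)*(h - 5)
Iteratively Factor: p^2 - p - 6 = (p - 3)*(p + 2)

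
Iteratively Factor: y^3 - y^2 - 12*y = (y - 4)*(y^2 + 3*y) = (y - 4)*(y + 3)*(y)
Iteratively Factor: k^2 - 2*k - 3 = (k - 3)*(k + 1)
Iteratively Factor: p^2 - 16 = (p + 4)*(p - 4)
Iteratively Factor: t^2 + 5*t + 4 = (t + 4)*(t + 1)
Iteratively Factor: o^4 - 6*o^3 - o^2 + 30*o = (o - 5)*(o^3 - o^2 - 6*o) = o*(o - 5)*(o^2 - o - 6) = o*(o - 5)*(o + 2)*(o - 3)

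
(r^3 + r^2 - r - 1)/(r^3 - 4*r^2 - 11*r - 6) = (r - 1)/(r - 6)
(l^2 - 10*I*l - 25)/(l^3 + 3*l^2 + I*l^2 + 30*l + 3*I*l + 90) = (l - 5*I)/(l^2 + l*(3 + 6*I) + 18*I)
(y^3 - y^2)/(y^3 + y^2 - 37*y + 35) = y^2/(y^2 + 2*y - 35)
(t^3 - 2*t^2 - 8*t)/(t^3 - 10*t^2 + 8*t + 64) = t/(t - 8)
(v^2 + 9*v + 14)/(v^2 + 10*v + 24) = (v^2 + 9*v + 14)/(v^2 + 10*v + 24)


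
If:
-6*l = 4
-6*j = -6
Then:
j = 1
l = -2/3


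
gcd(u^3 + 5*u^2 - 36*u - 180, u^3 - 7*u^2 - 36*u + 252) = u^2 - 36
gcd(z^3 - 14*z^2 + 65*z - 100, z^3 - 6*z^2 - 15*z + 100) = z^2 - 10*z + 25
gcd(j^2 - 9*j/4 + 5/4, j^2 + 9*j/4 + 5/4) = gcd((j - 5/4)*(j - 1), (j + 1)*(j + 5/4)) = 1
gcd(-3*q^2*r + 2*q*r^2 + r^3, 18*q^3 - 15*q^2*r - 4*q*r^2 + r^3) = 3*q^2 - 2*q*r - r^2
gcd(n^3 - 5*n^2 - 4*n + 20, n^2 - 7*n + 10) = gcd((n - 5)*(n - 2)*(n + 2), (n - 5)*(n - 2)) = n^2 - 7*n + 10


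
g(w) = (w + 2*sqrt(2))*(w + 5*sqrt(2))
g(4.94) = 93.31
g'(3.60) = 17.10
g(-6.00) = -3.40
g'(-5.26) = -0.62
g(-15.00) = 96.51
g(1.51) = 37.23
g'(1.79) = 13.48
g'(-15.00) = -20.10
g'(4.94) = 19.78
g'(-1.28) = 7.34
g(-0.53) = 15.03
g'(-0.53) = 8.84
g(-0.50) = 15.30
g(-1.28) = 8.97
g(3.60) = 68.60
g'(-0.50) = 8.90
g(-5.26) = -4.40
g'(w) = 2*w + 7*sqrt(2)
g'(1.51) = 12.92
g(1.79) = 40.92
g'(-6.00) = -2.10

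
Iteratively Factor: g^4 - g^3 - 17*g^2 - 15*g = (g + 1)*(g^3 - 2*g^2 - 15*g) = (g + 1)*(g + 3)*(g^2 - 5*g) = (g - 5)*(g + 1)*(g + 3)*(g)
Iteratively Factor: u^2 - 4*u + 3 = (u - 3)*(u - 1)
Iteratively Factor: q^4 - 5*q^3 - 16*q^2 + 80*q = (q + 4)*(q^3 - 9*q^2 + 20*q) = (q - 5)*(q + 4)*(q^2 - 4*q) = q*(q - 5)*(q + 4)*(q - 4)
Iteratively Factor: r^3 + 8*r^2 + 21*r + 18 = (r + 3)*(r^2 + 5*r + 6) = (r + 2)*(r + 3)*(r + 3)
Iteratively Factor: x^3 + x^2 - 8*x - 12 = (x + 2)*(x^2 - x - 6) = (x + 2)^2*(x - 3)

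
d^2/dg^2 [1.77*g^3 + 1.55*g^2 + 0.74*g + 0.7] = 10.62*g + 3.1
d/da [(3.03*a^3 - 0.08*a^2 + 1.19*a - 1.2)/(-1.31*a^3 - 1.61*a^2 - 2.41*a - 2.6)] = (-4.9831*a^4 - 11.4868*a^3 - 26.2413*a^2 - 3.448*a - 5.986)/(1.7161*a^6 + 4.2182*a^5 + 8.9063*a^4 + 14.5722*a^3 + 14.1801*a^2 + 12.532*a + 6.76)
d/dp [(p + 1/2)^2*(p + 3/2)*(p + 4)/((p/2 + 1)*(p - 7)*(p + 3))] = (4*p^6 - 16*p^5 - 447*p^4 - 2239*p^3 - 4598*p^2 - 3924*p - 1065)/(2*(p^6 - 4*p^5 - 54*p^4 + 32*p^3 + 1009*p^2 + 2436*p + 1764))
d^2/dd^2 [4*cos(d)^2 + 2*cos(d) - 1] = -2*cos(d) - 8*cos(2*d)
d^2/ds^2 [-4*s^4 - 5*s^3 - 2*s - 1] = 6*s*(-8*s - 5)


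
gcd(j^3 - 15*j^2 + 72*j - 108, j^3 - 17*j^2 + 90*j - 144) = j^2 - 9*j + 18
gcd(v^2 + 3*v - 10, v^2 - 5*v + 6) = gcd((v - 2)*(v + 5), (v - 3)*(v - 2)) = v - 2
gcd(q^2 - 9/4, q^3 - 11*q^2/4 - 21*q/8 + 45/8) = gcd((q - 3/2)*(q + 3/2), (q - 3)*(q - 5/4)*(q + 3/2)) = q + 3/2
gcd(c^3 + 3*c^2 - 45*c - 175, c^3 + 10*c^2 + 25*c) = c^2 + 10*c + 25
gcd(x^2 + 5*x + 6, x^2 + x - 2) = x + 2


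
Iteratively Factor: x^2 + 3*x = (x)*(x + 3)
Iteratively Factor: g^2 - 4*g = (g)*(g - 4)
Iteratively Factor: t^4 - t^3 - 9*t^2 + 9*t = (t + 3)*(t^3 - 4*t^2 + 3*t) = (t - 3)*(t + 3)*(t^2 - t) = (t - 3)*(t - 1)*(t + 3)*(t)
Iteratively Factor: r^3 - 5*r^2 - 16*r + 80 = (r - 5)*(r^2 - 16) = (r - 5)*(r + 4)*(r - 4)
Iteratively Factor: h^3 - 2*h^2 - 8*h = (h + 2)*(h^2 - 4*h) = (h - 4)*(h + 2)*(h)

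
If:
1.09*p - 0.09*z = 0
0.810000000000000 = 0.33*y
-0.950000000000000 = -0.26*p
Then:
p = 3.65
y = 2.45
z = 44.25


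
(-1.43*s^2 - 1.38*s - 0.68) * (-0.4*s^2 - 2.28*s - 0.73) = 0.572*s^4 + 3.8124*s^3 + 4.4623*s^2 + 2.5578*s + 0.4964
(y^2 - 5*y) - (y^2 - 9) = 9 - 5*y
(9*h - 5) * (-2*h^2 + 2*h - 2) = -18*h^3 + 28*h^2 - 28*h + 10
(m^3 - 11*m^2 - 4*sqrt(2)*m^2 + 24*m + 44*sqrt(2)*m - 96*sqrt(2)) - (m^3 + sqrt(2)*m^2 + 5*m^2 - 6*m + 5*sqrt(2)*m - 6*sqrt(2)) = -16*m^2 - 5*sqrt(2)*m^2 + 30*m + 39*sqrt(2)*m - 90*sqrt(2)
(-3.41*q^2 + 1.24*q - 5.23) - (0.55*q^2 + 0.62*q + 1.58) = -3.96*q^2 + 0.62*q - 6.81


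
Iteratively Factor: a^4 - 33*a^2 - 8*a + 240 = (a - 3)*(a^3 + 3*a^2 - 24*a - 80) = (a - 5)*(a - 3)*(a^2 + 8*a + 16) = (a - 5)*(a - 3)*(a + 4)*(a + 4)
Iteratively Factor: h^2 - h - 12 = (h + 3)*(h - 4)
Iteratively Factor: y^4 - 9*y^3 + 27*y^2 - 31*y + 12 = (y - 1)*(y^3 - 8*y^2 + 19*y - 12) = (y - 1)^2*(y^2 - 7*y + 12) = (y - 4)*(y - 1)^2*(y - 3)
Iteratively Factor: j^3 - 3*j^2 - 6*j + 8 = (j - 1)*(j^2 - 2*j - 8) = (j - 4)*(j - 1)*(j + 2)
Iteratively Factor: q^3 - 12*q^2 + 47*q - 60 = (q - 3)*(q^2 - 9*q + 20) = (q - 4)*(q - 3)*(q - 5)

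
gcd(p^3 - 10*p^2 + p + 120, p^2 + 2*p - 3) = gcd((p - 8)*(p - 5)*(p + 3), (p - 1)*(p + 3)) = p + 3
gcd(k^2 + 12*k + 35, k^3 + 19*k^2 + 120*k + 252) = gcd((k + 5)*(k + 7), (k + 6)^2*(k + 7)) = k + 7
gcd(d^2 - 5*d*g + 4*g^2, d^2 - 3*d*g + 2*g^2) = d - g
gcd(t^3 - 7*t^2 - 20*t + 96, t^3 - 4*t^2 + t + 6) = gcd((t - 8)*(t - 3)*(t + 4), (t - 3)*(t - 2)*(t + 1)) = t - 3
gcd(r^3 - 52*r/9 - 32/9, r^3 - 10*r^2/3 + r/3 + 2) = r + 2/3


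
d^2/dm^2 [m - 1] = 0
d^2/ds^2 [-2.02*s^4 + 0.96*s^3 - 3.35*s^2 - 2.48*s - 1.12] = -24.24*s^2 + 5.76*s - 6.7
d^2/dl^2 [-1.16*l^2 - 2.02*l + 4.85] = -2.32000000000000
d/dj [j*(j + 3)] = 2*j + 3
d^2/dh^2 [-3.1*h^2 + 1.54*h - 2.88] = -6.20000000000000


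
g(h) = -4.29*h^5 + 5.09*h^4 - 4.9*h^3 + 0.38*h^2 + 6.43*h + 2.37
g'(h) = -21.45*h^4 + 20.36*h^3 - 14.7*h^2 + 0.76*h + 6.43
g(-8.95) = 282508.97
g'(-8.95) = -153406.32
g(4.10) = -3834.51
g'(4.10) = -4895.59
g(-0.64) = 1.01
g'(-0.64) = -9.01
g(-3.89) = 5258.30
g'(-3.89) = -6329.07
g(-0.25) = 0.89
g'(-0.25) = 4.92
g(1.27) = 0.18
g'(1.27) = -30.41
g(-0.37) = 0.42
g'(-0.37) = 2.70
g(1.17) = 2.70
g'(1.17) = -20.39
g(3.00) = -737.40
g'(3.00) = -1311.32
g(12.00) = -970275.99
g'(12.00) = -411706.37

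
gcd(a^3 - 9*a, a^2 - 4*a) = a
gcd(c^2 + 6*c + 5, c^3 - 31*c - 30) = c^2 + 6*c + 5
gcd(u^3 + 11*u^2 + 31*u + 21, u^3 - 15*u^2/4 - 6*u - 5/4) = u + 1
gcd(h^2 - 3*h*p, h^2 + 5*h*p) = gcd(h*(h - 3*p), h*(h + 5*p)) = h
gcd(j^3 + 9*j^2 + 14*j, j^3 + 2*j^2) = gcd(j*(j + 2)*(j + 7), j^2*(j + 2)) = j^2 + 2*j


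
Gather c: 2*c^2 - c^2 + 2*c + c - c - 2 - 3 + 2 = c^2 + 2*c - 3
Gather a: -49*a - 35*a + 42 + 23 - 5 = 60 - 84*a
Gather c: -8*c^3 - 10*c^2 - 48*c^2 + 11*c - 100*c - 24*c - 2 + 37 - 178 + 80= -8*c^3 - 58*c^2 - 113*c - 63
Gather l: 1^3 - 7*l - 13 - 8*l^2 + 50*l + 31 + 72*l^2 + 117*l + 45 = 64*l^2 + 160*l + 64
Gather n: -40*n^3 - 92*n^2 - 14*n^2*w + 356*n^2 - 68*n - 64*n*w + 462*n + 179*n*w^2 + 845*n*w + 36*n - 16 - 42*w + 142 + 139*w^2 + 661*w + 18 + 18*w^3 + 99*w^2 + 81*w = -40*n^3 + n^2*(264 - 14*w) + n*(179*w^2 + 781*w + 430) + 18*w^3 + 238*w^2 + 700*w + 144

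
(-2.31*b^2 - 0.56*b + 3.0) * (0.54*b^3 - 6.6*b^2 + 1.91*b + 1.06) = -1.2474*b^5 + 14.9436*b^4 + 0.903900000000001*b^3 - 23.3182*b^2 + 5.1364*b + 3.18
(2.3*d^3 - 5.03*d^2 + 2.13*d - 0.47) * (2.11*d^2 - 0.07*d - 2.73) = 4.853*d^5 - 10.7743*d^4 - 1.4326*d^3 + 12.5911*d^2 - 5.782*d + 1.2831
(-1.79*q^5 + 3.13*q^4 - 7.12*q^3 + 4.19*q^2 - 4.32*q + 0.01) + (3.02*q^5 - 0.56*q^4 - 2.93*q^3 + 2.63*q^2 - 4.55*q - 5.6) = 1.23*q^5 + 2.57*q^4 - 10.05*q^3 + 6.82*q^2 - 8.87*q - 5.59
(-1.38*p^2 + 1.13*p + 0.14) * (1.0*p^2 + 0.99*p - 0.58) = -1.38*p^4 - 0.2362*p^3 + 2.0591*p^2 - 0.5168*p - 0.0812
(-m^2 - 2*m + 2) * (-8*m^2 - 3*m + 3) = 8*m^4 + 19*m^3 - 13*m^2 - 12*m + 6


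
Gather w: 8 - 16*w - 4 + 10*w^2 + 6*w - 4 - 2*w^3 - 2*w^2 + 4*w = -2*w^3 + 8*w^2 - 6*w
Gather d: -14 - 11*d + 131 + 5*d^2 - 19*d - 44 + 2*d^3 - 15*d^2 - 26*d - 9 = 2*d^3 - 10*d^2 - 56*d + 64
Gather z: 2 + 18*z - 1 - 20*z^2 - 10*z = -20*z^2 + 8*z + 1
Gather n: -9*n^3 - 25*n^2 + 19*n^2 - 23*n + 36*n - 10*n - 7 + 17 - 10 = -9*n^3 - 6*n^2 + 3*n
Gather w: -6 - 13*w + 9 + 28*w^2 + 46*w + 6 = 28*w^2 + 33*w + 9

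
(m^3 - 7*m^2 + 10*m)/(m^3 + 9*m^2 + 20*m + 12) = m*(m^2 - 7*m + 10)/(m^3 + 9*m^2 + 20*m + 12)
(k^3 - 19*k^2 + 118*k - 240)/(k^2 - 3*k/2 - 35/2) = 2*(k^2 - 14*k + 48)/(2*k + 7)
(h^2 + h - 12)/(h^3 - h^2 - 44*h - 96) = (h - 3)/(h^2 - 5*h - 24)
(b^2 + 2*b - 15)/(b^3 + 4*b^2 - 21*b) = (b + 5)/(b*(b + 7))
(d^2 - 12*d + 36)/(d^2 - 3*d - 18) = (d - 6)/(d + 3)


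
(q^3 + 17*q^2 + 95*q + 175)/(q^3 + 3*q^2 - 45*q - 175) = (q + 7)/(q - 7)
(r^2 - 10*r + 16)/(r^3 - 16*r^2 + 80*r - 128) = (r - 2)/(r^2 - 8*r + 16)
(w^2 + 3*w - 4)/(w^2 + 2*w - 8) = (w - 1)/(w - 2)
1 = 1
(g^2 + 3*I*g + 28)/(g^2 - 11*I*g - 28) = (g + 7*I)/(g - 7*I)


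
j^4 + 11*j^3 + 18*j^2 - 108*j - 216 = (j - 3)*(j + 2)*(j + 6)^2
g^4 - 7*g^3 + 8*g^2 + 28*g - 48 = (g - 4)*(g - 3)*(g - 2)*(g + 2)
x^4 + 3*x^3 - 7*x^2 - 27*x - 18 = (x - 3)*(x + 1)*(x + 2)*(x + 3)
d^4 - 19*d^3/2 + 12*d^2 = d^2*(d - 8)*(d - 3/2)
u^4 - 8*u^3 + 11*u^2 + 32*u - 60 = (u - 5)*(u - 3)*(u - 2)*(u + 2)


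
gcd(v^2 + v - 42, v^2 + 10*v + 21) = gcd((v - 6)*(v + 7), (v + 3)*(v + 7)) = v + 7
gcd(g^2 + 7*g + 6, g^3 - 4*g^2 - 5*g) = g + 1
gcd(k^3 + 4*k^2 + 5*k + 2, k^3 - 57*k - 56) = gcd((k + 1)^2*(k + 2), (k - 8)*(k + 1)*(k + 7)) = k + 1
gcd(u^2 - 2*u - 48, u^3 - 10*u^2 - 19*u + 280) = u - 8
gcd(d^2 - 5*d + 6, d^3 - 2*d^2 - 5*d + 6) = d - 3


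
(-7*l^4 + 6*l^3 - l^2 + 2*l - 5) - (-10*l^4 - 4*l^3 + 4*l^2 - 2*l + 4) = 3*l^4 + 10*l^3 - 5*l^2 + 4*l - 9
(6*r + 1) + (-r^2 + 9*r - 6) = -r^2 + 15*r - 5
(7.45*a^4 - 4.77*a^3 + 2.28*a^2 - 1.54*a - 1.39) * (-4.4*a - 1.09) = -32.78*a^5 + 12.8675*a^4 - 4.8327*a^3 + 4.2908*a^2 + 7.7946*a + 1.5151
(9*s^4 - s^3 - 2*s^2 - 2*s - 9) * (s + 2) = 9*s^5 + 17*s^4 - 4*s^3 - 6*s^2 - 13*s - 18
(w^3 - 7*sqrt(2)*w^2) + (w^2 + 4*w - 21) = w^3 - 7*sqrt(2)*w^2 + w^2 + 4*w - 21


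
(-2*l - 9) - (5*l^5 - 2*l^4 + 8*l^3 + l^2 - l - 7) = -5*l^5 + 2*l^4 - 8*l^3 - l^2 - l - 2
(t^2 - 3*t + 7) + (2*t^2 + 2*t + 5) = 3*t^2 - t + 12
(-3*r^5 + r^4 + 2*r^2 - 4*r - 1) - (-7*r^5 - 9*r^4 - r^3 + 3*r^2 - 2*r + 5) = 4*r^5 + 10*r^4 + r^3 - r^2 - 2*r - 6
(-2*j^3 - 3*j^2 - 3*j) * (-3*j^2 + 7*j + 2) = 6*j^5 - 5*j^4 - 16*j^3 - 27*j^2 - 6*j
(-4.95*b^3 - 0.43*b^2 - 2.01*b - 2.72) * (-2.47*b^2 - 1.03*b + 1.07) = 12.2265*b^5 + 6.1606*b^4 + 0.111099999999999*b^3 + 8.3286*b^2 + 0.6509*b - 2.9104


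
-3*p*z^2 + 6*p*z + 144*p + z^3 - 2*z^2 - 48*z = (-3*p + z)*(z - 8)*(z + 6)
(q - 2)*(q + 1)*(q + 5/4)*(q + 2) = q^4 + 9*q^3/4 - 11*q^2/4 - 9*q - 5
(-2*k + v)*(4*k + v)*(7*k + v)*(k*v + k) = -56*k^4*v - 56*k^4 + 6*k^3*v^2 + 6*k^3*v + 9*k^2*v^3 + 9*k^2*v^2 + k*v^4 + k*v^3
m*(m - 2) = m^2 - 2*m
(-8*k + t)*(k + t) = -8*k^2 - 7*k*t + t^2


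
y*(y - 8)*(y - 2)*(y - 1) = y^4 - 11*y^3 + 26*y^2 - 16*y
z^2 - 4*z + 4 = (z - 2)^2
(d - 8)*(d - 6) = d^2 - 14*d + 48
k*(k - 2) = k^2 - 2*k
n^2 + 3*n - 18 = (n - 3)*(n + 6)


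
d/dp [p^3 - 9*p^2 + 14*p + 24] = 3*p^2 - 18*p + 14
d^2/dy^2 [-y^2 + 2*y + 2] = -2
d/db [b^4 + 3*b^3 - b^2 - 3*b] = 4*b^3 + 9*b^2 - 2*b - 3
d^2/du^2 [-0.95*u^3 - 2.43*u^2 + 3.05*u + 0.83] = -5.7*u - 4.86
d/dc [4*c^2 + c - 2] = 8*c + 1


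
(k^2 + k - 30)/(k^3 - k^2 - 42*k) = (k - 5)/(k*(k - 7))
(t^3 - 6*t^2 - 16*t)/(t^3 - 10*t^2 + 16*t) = (t + 2)/(t - 2)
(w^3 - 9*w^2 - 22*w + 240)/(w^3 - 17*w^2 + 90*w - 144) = (w + 5)/(w - 3)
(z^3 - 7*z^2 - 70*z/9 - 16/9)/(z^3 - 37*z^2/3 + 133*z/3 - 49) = (9*z^3 - 63*z^2 - 70*z - 16)/(3*(3*z^3 - 37*z^2 + 133*z - 147))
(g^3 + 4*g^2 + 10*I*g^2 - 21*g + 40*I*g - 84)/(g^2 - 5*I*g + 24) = (g^2 + g*(4 + 7*I) + 28*I)/(g - 8*I)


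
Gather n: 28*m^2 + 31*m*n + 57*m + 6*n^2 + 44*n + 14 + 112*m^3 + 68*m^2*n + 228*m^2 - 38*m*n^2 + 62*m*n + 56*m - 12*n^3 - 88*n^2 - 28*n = 112*m^3 + 256*m^2 + 113*m - 12*n^3 + n^2*(-38*m - 82) + n*(68*m^2 + 93*m + 16) + 14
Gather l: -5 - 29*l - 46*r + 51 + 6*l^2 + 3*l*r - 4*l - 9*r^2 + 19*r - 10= 6*l^2 + l*(3*r - 33) - 9*r^2 - 27*r + 36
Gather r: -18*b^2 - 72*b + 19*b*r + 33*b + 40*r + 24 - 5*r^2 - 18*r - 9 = -18*b^2 - 39*b - 5*r^2 + r*(19*b + 22) + 15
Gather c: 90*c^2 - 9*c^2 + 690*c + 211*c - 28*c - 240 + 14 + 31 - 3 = 81*c^2 + 873*c - 198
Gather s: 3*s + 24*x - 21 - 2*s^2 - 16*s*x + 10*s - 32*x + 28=-2*s^2 + s*(13 - 16*x) - 8*x + 7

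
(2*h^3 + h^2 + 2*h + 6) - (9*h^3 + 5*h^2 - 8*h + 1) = -7*h^3 - 4*h^2 + 10*h + 5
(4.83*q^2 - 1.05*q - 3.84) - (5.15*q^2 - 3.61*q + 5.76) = -0.32*q^2 + 2.56*q - 9.6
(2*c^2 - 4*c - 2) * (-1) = -2*c^2 + 4*c + 2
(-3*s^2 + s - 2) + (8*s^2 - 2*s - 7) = 5*s^2 - s - 9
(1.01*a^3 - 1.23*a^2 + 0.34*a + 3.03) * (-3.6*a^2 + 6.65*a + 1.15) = -3.636*a^5 + 11.1445*a^4 - 8.242*a^3 - 10.0615*a^2 + 20.5405*a + 3.4845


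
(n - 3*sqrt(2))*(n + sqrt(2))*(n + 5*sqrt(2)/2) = n^3 + sqrt(2)*n^2/2 - 16*n - 15*sqrt(2)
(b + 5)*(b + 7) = b^2 + 12*b + 35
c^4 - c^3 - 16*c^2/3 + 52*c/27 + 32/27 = (c - 8/3)*(c - 2/3)*(c + 1/3)*(c + 2)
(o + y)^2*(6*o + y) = 6*o^3 + 13*o^2*y + 8*o*y^2 + y^3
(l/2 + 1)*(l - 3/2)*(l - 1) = l^3/2 - l^2/4 - 7*l/4 + 3/2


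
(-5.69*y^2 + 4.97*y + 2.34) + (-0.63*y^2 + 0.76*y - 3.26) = -6.32*y^2 + 5.73*y - 0.92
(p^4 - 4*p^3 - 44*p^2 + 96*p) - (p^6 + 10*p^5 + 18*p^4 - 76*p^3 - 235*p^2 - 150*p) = -p^6 - 10*p^5 - 17*p^4 + 72*p^3 + 191*p^2 + 246*p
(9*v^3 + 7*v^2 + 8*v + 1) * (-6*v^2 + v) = -54*v^5 - 33*v^4 - 41*v^3 + 2*v^2 + v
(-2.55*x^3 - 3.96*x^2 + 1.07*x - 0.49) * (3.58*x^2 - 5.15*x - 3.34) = -9.129*x^5 - 1.0443*x^4 + 32.7416*x^3 + 5.9617*x^2 - 1.0503*x + 1.6366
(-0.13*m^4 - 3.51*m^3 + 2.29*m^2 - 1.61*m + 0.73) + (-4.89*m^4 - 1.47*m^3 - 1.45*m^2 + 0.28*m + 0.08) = -5.02*m^4 - 4.98*m^3 + 0.84*m^2 - 1.33*m + 0.81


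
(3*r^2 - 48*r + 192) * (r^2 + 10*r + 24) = 3*r^4 - 18*r^3 - 216*r^2 + 768*r + 4608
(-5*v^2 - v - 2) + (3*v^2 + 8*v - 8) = -2*v^2 + 7*v - 10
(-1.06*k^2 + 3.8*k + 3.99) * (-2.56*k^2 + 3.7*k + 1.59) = 2.7136*k^4 - 13.65*k^3 + 2.1602*k^2 + 20.805*k + 6.3441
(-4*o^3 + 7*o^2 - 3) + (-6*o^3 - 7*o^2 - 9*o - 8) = -10*o^3 - 9*o - 11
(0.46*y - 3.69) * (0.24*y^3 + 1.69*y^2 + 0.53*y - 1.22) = 0.1104*y^4 - 0.1082*y^3 - 5.9923*y^2 - 2.5169*y + 4.5018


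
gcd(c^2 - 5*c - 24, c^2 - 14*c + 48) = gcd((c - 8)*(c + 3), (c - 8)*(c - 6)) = c - 8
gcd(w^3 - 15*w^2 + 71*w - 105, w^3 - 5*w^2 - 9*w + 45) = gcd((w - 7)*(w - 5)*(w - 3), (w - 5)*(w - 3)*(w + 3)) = w^2 - 8*w + 15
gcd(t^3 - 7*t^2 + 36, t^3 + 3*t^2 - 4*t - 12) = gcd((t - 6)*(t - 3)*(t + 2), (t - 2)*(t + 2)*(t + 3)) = t + 2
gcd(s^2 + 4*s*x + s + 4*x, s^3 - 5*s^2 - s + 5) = s + 1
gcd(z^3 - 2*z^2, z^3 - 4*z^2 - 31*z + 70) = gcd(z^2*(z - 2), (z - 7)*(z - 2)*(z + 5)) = z - 2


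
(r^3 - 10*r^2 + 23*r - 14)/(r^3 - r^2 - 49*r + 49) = (r - 2)/(r + 7)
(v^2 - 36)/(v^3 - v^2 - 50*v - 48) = (v - 6)/(v^2 - 7*v - 8)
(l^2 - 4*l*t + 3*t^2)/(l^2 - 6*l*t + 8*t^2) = (l^2 - 4*l*t + 3*t^2)/(l^2 - 6*l*t + 8*t^2)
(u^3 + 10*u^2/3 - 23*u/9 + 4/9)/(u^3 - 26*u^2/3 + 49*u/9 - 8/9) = (u + 4)/(u - 8)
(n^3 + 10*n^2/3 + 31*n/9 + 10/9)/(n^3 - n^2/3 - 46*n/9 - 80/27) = 3*(n + 1)/(3*n - 8)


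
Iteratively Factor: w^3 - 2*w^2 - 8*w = (w)*(w^2 - 2*w - 8) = w*(w + 2)*(w - 4)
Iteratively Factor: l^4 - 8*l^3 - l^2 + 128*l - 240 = (l - 5)*(l^3 - 3*l^2 - 16*l + 48) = (l - 5)*(l - 4)*(l^2 + l - 12) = (l - 5)*(l - 4)*(l + 4)*(l - 3)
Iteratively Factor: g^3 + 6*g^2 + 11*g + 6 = (g + 3)*(g^2 + 3*g + 2) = (g + 1)*(g + 3)*(g + 2)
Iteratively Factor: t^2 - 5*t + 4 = (t - 4)*(t - 1)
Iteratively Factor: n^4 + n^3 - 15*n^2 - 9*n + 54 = (n + 3)*(n^3 - 2*n^2 - 9*n + 18) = (n - 3)*(n + 3)*(n^2 + n - 6) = (n - 3)*(n + 3)^2*(n - 2)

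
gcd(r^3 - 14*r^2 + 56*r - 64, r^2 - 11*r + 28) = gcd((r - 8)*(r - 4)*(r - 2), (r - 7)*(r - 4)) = r - 4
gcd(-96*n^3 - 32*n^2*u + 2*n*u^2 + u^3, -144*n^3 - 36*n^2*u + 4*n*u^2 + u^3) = -24*n^2 - 2*n*u + u^2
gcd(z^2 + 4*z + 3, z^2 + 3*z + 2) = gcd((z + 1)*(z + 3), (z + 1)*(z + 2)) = z + 1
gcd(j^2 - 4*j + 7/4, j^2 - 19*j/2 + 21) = j - 7/2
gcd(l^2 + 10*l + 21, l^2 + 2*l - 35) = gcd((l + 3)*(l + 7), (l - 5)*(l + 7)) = l + 7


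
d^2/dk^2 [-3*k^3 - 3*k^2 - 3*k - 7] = -18*k - 6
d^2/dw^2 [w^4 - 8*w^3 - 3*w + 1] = 12*w*(w - 4)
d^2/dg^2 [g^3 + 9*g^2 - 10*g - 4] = 6*g + 18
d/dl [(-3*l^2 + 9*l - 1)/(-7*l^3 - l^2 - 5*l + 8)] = (-21*l^4 + 126*l^3 + 3*l^2 - 50*l + 67)/(49*l^6 + 14*l^5 + 71*l^4 - 102*l^3 + 9*l^2 - 80*l + 64)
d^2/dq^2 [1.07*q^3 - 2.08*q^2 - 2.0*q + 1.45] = 6.42*q - 4.16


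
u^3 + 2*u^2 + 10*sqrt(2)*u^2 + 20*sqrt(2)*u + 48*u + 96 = (u + 2)*(u + 4*sqrt(2))*(u + 6*sqrt(2))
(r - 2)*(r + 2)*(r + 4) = r^3 + 4*r^2 - 4*r - 16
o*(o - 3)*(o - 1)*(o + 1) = o^4 - 3*o^3 - o^2 + 3*o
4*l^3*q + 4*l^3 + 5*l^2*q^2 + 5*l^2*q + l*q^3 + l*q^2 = (l + q)*(4*l + q)*(l*q + l)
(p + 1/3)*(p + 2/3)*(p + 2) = p^3 + 3*p^2 + 20*p/9 + 4/9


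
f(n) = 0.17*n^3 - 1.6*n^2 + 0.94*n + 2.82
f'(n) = 0.51*n^2 - 3.2*n + 0.94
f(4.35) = -9.37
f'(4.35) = -3.33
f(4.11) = -8.54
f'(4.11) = -3.60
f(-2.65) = -14.07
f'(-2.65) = 13.00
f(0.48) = 2.92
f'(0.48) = -0.48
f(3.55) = -6.40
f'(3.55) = -3.99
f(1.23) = 1.87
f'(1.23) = -2.22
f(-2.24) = -9.22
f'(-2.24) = 10.67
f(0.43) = 2.94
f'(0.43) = -0.34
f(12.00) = 77.46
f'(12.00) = 35.98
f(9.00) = 5.61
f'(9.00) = 13.45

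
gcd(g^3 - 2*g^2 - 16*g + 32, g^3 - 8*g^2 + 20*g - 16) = g^2 - 6*g + 8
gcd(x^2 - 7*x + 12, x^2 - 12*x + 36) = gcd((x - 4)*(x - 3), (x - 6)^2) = 1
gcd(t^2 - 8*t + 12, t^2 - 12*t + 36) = t - 6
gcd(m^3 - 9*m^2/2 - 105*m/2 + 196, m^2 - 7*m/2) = m - 7/2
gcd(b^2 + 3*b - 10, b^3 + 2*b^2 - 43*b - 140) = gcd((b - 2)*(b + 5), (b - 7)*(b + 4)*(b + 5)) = b + 5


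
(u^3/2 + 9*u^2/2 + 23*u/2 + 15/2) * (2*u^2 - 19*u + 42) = u^5 - u^4/2 - 83*u^3/2 - 29*u^2/2 + 681*u/2 + 315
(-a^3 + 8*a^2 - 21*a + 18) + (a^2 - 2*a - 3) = -a^3 + 9*a^2 - 23*a + 15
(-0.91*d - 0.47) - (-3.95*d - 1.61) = 3.04*d + 1.14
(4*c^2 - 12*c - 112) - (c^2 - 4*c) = 3*c^2 - 8*c - 112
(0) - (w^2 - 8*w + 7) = -w^2 + 8*w - 7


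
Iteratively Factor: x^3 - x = (x)*(x^2 - 1) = x*(x + 1)*(x - 1)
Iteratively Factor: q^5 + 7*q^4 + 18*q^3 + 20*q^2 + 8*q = (q)*(q^4 + 7*q^3 + 18*q^2 + 20*q + 8) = q*(q + 1)*(q^3 + 6*q^2 + 12*q + 8) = q*(q + 1)*(q + 2)*(q^2 + 4*q + 4) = q*(q + 1)*(q + 2)^2*(q + 2)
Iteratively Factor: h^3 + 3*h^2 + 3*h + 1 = (h + 1)*(h^2 + 2*h + 1) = (h + 1)^2*(h + 1)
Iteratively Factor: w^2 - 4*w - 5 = (w - 5)*(w + 1)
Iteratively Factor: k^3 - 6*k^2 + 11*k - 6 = (k - 2)*(k^2 - 4*k + 3) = (k - 2)*(k - 1)*(k - 3)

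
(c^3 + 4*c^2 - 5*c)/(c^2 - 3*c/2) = 2*(c^2 + 4*c - 5)/(2*c - 3)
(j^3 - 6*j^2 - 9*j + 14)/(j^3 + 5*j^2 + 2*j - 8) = (j - 7)/(j + 4)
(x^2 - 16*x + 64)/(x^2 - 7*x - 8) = (x - 8)/(x + 1)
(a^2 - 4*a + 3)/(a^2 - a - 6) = (a - 1)/(a + 2)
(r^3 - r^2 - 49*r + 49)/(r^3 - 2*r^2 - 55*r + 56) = (r - 7)/(r - 8)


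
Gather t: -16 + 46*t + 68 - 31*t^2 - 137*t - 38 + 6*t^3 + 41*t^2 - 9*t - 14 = 6*t^3 + 10*t^2 - 100*t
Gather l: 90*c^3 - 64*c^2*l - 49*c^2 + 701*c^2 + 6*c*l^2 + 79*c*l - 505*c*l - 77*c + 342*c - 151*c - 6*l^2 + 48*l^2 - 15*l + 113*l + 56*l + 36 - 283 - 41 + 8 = 90*c^3 + 652*c^2 + 114*c + l^2*(6*c + 42) + l*(-64*c^2 - 426*c + 154) - 280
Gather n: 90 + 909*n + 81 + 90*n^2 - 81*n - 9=90*n^2 + 828*n + 162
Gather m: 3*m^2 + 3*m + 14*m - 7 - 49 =3*m^2 + 17*m - 56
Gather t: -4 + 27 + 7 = 30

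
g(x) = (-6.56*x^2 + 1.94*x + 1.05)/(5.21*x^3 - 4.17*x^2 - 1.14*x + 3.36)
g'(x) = (1.94 - 13.12*x)/(5.21*x^3 - 4.17*x^2 - 1.14*x + 3.36) + (-15.63*x^2 + 8.34*x + 1.14)*(-6.56*x^2 + 1.94*x + 1.05)/(5.21*x^3 - 4.17*x^2 - 1.14*x + 3.36)^2 = (34.1776*x^4 - 20.2148*x^3 - 0.843300000000001*x^2 - 35.3262*x + 7.7154)/(27.1441*x^6 - 43.4514*x^5 + 5.5101*x^4 + 44.5188*x^3 - 26.7228*x^2 - 7.6608*x + 11.2896)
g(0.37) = 0.33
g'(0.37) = -0.85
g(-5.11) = 0.23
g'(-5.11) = 0.04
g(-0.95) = 1.77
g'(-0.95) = 5.97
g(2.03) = -0.80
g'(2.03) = 0.46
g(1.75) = -0.95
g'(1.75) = 0.57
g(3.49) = -0.42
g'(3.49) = 0.14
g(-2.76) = 0.40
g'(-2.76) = 0.14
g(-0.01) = 0.31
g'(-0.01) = 0.71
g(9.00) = -0.15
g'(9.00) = 0.02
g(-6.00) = 0.20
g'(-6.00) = 0.03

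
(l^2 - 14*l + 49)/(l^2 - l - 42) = (l - 7)/(l + 6)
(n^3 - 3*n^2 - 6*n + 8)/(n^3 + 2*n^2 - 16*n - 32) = (n - 1)/(n + 4)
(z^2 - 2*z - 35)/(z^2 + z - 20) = (z - 7)/(z - 4)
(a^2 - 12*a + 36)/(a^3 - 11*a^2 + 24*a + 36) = 1/(a + 1)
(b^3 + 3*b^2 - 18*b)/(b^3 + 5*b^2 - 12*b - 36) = b/(b + 2)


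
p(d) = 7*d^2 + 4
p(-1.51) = 19.96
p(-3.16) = 73.90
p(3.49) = 89.26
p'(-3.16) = -44.24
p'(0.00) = 0.00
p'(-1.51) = -21.14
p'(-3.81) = -53.34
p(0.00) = 4.00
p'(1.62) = 22.68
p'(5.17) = 72.38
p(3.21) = 76.13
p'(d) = 14*d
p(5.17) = 191.10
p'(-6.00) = -84.00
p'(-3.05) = -42.70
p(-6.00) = 256.00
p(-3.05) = 69.12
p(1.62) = 22.37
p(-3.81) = 105.61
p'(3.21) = 44.94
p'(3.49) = 48.86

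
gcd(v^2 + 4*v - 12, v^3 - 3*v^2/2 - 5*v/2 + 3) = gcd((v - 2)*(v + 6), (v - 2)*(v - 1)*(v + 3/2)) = v - 2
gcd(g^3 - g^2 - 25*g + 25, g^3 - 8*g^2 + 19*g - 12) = g - 1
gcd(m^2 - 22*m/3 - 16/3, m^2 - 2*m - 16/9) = m + 2/3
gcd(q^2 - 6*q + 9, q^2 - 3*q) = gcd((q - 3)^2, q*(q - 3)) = q - 3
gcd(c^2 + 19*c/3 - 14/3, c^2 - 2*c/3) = c - 2/3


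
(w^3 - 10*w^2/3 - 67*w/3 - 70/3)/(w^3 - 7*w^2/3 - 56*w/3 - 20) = (w - 7)/(w - 6)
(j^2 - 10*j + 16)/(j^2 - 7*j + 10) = (j - 8)/(j - 5)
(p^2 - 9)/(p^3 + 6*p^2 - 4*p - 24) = (p^2 - 9)/(p^3 + 6*p^2 - 4*p - 24)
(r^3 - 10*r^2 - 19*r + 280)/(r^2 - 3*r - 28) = (r^2 - 3*r - 40)/(r + 4)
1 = 1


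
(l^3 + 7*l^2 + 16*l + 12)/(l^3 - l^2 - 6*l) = (l^2 + 5*l + 6)/(l*(l - 3))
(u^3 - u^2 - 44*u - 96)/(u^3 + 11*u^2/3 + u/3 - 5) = 3*(u^2 - 4*u - 32)/(3*u^2 + 2*u - 5)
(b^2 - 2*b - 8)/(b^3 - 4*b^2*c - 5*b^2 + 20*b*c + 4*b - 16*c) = (b + 2)/(b^2 - 4*b*c - b + 4*c)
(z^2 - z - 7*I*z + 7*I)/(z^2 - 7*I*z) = (z - 1)/z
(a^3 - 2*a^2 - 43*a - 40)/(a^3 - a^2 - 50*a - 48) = (a + 5)/(a + 6)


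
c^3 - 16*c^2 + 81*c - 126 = (c - 7)*(c - 6)*(c - 3)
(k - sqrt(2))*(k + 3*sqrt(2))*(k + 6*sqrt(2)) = k^3 + 8*sqrt(2)*k^2 + 18*k - 36*sqrt(2)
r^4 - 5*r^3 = r^3*(r - 5)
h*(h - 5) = h^2 - 5*h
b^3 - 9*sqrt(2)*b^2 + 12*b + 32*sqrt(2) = (b - 8*sqrt(2))*(b - 2*sqrt(2))*(b + sqrt(2))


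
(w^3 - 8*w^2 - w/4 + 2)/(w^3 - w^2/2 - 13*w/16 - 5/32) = 8*(2*w^2 - 17*w + 8)/(16*w^2 - 16*w - 5)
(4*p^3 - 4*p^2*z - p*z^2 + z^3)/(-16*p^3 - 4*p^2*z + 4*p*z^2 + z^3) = (-p + z)/(4*p + z)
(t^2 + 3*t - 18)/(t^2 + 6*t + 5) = (t^2 + 3*t - 18)/(t^2 + 6*t + 5)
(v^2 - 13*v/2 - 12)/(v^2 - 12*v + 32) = (v + 3/2)/(v - 4)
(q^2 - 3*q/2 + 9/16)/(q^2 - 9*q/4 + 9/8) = (4*q - 3)/(2*(2*q - 3))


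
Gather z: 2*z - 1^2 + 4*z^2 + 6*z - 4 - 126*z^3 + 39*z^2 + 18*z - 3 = -126*z^3 + 43*z^2 + 26*z - 8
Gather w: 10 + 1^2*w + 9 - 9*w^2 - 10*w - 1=-9*w^2 - 9*w + 18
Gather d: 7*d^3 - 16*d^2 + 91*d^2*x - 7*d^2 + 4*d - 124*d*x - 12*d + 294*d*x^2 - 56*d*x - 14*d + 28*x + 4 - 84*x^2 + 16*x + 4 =7*d^3 + d^2*(91*x - 23) + d*(294*x^2 - 180*x - 22) - 84*x^2 + 44*x + 8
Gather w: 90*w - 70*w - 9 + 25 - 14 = 20*w + 2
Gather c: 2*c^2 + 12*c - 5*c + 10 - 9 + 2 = 2*c^2 + 7*c + 3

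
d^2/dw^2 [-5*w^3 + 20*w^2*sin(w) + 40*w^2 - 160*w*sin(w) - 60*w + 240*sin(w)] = -20*w^2*sin(w) + 160*w*sin(w) + 80*w*cos(w) - 30*w - 200*sin(w) - 320*cos(w) + 80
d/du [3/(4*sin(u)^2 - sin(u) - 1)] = 3*(1 - 8*sin(u))*cos(u)/(-4*sin(u)^2 + sin(u) + 1)^2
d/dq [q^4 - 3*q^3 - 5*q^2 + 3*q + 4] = 4*q^3 - 9*q^2 - 10*q + 3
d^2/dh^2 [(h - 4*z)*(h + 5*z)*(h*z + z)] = 2*z*(3*h + z + 1)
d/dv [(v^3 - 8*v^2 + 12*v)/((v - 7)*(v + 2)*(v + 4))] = (7*v^4 - 92*v^3 + 116*v^2 + 896*v - 672)/(v^6 - 2*v^5 - 67*v^4 - 44*v^3 + 1268*v^2 + 3808*v + 3136)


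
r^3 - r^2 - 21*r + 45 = (r - 3)^2*(r + 5)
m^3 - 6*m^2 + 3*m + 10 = (m - 5)*(m - 2)*(m + 1)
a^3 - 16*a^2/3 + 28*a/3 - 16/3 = (a - 2)^2*(a - 4/3)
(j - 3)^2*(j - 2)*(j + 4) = j^4 - 4*j^3 - 11*j^2 + 66*j - 72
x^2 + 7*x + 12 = (x + 3)*(x + 4)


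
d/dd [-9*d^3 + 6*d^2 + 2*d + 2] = -27*d^2 + 12*d + 2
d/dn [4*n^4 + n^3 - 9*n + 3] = 16*n^3 + 3*n^2 - 9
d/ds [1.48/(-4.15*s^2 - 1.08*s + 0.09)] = (12.284*s + 1.5984)/(4.15*s^2 + 1.08*s - 0.09)^2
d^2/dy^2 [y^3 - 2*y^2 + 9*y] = 6*y - 4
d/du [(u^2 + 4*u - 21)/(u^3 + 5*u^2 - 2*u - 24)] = (-u^4 - 8*u^3 + 41*u^2 + 162*u - 138)/(u^6 + 10*u^5 + 21*u^4 - 68*u^3 - 236*u^2 + 96*u + 576)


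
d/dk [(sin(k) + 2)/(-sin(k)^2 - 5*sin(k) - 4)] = (sin(k)^2 + 4*sin(k) + 6)*cos(k)/(sin(k)^2 + 5*sin(k) + 4)^2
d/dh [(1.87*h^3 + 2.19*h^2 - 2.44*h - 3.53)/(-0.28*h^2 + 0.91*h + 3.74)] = (-0.5236*h^4 + 3.4034*h^3 + 22.2911*h^2 + 14.4044*h - 5.9133)/(0.0784*h^4 - 0.5096*h^3 - 1.2663*h^2 + 6.8068*h + 13.9876)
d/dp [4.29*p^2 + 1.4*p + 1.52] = 8.58*p + 1.4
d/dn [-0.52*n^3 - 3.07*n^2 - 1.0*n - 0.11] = -1.56*n^2 - 6.14*n - 1.0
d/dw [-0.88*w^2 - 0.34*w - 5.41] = -1.76*w - 0.34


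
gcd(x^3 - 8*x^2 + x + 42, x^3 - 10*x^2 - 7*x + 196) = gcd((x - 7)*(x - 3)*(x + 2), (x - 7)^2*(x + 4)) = x - 7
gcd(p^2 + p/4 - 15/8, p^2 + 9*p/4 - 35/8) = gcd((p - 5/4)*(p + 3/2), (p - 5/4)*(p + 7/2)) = p - 5/4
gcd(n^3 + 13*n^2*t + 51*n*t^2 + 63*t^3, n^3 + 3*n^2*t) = n + 3*t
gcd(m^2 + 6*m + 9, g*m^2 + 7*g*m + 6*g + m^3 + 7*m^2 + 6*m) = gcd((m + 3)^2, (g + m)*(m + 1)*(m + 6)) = 1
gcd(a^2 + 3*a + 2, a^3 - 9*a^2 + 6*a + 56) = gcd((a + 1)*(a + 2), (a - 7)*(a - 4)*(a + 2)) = a + 2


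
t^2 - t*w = t*(t - w)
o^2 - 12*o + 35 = (o - 7)*(o - 5)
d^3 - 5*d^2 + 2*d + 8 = (d - 4)*(d - 2)*(d + 1)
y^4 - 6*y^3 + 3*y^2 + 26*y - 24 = (y - 4)*(y - 3)*(y - 1)*(y + 2)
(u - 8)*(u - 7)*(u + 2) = u^3 - 13*u^2 + 26*u + 112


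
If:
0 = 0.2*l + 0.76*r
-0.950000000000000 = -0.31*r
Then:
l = -11.65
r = 3.06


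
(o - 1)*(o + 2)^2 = o^3 + 3*o^2 - 4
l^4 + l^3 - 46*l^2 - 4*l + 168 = (l - 6)*(l - 2)*(l + 2)*(l + 7)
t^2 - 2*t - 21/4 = (t - 7/2)*(t + 3/2)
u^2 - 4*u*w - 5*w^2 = (u - 5*w)*(u + w)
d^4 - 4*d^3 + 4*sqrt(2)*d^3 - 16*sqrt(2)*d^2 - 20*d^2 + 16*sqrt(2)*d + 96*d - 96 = (d - 2)^2*(d - 2*sqrt(2))*(d + 6*sqrt(2))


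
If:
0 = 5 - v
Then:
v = 5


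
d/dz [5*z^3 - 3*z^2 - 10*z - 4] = 15*z^2 - 6*z - 10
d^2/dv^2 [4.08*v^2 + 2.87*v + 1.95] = 8.16000000000000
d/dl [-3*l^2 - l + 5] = -6*l - 1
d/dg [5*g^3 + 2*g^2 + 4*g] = 15*g^2 + 4*g + 4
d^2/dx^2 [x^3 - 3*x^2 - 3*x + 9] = 6*x - 6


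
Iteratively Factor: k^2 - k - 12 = (k + 3)*(k - 4)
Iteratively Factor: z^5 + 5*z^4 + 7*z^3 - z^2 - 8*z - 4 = (z + 2)*(z^4 + 3*z^3 + z^2 - 3*z - 2) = (z - 1)*(z + 2)*(z^3 + 4*z^2 + 5*z + 2) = (z - 1)*(z + 1)*(z + 2)*(z^2 + 3*z + 2) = (z - 1)*(z + 1)*(z + 2)^2*(z + 1)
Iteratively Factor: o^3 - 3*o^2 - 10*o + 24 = (o + 3)*(o^2 - 6*o + 8) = (o - 4)*(o + 3)*(o - 2)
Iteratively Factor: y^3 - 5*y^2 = (y)*(y^2 - 5*y) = y^2*(y - 5)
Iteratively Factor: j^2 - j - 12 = (j - 4)*(j + 3)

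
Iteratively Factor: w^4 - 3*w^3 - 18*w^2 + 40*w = (w + 4)*(w^3 - 7*w^2 + 10*w) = (w - 5)*(w + 4)*(w^2 - 2*w) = (w - 5)*(w - 2)*(w + 4)*(w)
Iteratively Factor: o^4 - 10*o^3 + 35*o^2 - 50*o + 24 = (o - 1)*(o^3 - 9*o^2 + 26*o - 24) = (o - 4)*(o - 1)*(o^2 - 5*o + 6) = (o - 4)*(o - 3)*(o - 1)*(o - 2)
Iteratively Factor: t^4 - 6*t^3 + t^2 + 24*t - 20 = (t - 1)*(t^3 - 5*t^2 - 4*t + 20) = (t - 2)*(t - 1)*(t^2 - 3*t - 10) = (t - 5)*(t - 2)*(t - 1)*(t + 2)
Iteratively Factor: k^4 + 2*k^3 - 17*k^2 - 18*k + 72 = (k - 3)*(k^3 + 5*k^2 - 2*k - 24) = (k - 3)*(k - 2)*(k^2 + 7*k + 12) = (k - 3)*(k - 2)*(k + 4)*(k + 3)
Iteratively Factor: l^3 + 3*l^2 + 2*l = (l + 1)*(l^2 + 2*l) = l*(l + 1)*(l + 2)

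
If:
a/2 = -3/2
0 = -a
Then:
No Solution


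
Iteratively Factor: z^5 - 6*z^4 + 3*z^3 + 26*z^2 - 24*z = (z)*(z^4 - 6*z^3 + 3*z^2 + 26*z - 24) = z*(z - 3)*(z^3 - 3*z^2 - 6*z + 8) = z*(z - 4)*(z - 3)*(z^2 + z - 2) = z*(z - 4)*(z - 3)*(z - 1)*(z + 2)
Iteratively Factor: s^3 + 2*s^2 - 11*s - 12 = (s + 1)*(s^2 + s - 12) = (s - 3)*(s + 1)*(s + 4)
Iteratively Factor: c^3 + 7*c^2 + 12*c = (c + 3)*(c^2 + 4*c) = (c + 3)*(c + 4)*(c)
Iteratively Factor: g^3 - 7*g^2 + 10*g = (g - 2)*(g^2 - 5*g) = (g - 5)*(g - 2)*(g)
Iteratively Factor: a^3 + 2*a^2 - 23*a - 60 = (a + 4)*(a^2 - 2*a - 15) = (a - 5)*(a + 4)*(a + 3)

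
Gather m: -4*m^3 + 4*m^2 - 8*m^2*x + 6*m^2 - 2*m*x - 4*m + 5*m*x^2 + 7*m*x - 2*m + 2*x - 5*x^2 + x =-4*m^3 + m^2*(10 - 8*x) + m*(5*x^2 + 5*x - 6) - 5*x^2 + 3*x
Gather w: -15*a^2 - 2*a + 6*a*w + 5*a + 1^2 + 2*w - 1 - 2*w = -15*a^2 + 6*a*w + 3*a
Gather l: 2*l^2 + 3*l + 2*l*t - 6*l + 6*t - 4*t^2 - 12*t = 2*l^2 + l*(2*t - 3) - 4*t^2 - 6*t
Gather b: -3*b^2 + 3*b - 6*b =-3*b^2 - 3*b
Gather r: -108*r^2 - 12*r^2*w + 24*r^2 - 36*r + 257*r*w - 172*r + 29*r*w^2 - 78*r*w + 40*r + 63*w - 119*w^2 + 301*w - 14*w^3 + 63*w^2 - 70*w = r^2*(-12*w - 84) + r*(29*w^2 + 179*w - 168) - 14*w^3 - 56*w^2 + 294*w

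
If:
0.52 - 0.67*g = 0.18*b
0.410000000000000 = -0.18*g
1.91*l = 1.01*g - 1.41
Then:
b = 11.37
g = -2.28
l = -1.94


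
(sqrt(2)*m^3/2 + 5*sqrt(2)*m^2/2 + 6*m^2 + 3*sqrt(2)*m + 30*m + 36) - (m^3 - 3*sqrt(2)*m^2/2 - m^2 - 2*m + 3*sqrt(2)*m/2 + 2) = -m^3 + sqrt(2)*m^3/2 + 4*sqrt(2)*m^2 + 7*m^2 + 3*sqrt(2)*m/2 + 32*m + 34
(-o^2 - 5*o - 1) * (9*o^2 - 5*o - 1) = -9*o^4 - 40*o^3 + 17*o^2 + 10*o + 1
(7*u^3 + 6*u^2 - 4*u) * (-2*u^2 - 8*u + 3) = -14*u^5 - 68*u^4 - 19*u^3 + 50*u^2 - 12*u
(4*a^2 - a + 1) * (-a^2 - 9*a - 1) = -4*a^4 - 35*a^3 + 4*a^2 - 8*a - 1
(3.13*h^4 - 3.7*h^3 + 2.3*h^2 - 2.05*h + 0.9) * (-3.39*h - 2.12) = -10.6107*h^5 + 5.9074*h^4 + 0.0470000000000015*h^3 + 2.0735*h^2 + 1.295*h - 1.908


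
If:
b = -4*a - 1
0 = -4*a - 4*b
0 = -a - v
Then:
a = -1/3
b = 1/3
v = 1/3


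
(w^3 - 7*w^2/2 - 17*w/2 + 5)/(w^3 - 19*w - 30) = (w - 1/2)/(w + 3)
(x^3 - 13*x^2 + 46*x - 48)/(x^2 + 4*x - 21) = (x^2 - 10*x + 16)/(x + 7)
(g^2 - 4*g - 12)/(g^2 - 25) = (g^2 - 4*g - 12)/(g^2 - 25)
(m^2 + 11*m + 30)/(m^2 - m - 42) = (m + 5)/(m - 7)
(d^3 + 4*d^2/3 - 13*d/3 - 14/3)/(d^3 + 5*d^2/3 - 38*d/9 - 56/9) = 3*(d + 1)/(3*d + 4)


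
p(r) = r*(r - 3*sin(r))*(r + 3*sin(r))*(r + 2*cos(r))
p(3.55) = 68.06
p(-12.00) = 17498.99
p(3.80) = 93.31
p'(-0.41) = -4.23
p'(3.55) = 93.69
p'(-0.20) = -1.56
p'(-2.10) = -58.37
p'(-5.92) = -622.71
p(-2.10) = -14.99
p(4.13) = 134.89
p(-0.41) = 0.74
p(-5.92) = 813.13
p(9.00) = 5133.83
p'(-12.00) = -5312.64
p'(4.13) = 151.44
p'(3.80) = 108.74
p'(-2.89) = -212.54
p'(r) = r*(1 - 2*sin(r))*(r - 3*sin(r))*(r + 3*sin(r)) + r*(1 - 3*cos(r))*(r + 3*sin(r))*(r + 2*cos(r)) + r*(r - 3*sin(r))*(r + 2*cos(r))*(3*cos(r) + 1) + (r - 3*sin(r))*(r + 3*sin(r))*(r + 2*cos(r))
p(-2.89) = 108.73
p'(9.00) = 2295.55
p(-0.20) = 0.11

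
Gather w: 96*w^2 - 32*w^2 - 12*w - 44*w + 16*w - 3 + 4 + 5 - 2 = 64*w^2 - 40*w + 4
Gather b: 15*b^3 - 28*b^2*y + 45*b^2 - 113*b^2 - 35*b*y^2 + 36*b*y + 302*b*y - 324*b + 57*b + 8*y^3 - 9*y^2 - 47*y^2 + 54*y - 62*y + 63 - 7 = 15*b^3 + b^2*(-28*y - 68) + b*(-35*y^2 + 338*y - 267) + 8*y^3 - 56*y^2 - 8*y + 56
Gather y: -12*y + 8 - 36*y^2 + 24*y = -36*y^2 + 12*y + 8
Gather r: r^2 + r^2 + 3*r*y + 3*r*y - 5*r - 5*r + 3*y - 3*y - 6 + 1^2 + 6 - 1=2*r^2 + r*(6*y - 10)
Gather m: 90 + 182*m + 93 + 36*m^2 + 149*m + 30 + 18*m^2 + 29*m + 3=54*m^2 + 360*m + 216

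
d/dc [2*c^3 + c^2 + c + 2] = 6*c^2 + 2*c + 1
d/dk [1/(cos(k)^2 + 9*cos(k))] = (2*cos(k) + 9)*sin(k)/((cos(k) + 9)^2*cos(k)^2)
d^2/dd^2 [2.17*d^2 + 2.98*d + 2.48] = 4.34000000000000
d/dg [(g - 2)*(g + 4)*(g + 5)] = 3*g^2 + 14*g + 2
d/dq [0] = 0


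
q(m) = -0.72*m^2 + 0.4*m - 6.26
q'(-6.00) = 9.04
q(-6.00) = -34.58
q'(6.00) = -8.24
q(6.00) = -29.78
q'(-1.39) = 2.40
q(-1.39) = -8.21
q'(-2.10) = 3.42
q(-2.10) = -10.28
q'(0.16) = 0.17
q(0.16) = -6.21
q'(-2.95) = 4.65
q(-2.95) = -13.71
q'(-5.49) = 8.31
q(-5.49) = -30.16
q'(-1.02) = 1.87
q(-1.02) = -7.42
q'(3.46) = -4.58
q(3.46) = -13.50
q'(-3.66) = 5.67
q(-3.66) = -17.37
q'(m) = 0.4 - 1.44*m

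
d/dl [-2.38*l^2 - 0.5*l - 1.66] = -4.76*l - 0.5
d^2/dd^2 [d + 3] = 0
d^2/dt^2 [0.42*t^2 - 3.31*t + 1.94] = 0.840000000000000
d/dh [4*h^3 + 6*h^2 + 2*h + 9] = 12*h^2 + 12*h + 2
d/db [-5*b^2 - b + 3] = -10*b - 1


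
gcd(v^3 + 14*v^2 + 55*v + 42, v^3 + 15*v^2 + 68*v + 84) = v^2 + 13*v + 42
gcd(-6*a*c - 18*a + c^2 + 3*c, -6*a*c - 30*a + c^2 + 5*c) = 6*a - c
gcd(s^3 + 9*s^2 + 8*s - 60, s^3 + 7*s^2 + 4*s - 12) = s + 6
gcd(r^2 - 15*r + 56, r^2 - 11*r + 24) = r - 8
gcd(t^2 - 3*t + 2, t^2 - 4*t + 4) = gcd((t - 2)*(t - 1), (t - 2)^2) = t - 2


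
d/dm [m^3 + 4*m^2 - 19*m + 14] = 3*m^2 + 8*m - 19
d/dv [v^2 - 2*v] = 2*v - 2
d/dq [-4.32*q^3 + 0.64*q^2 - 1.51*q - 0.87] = -12.96*q^2 + 1.28*q - 1.51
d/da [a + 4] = 1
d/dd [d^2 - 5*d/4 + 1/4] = 2*d - 5/4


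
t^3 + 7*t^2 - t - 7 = (t - 1)*(t + 1)*(t + 7)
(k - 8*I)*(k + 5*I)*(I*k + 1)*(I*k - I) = -k^4 + k^3 + 4*I*k^3 - 37*k^2 - 4*I*k^2 + 37*k + 40*I*k - 40*I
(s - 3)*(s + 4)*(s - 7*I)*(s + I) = s^4 + s^3 - 6*I*s^3 - 5*s^2 - 6*I*s^2 + 7*s + 72*I*s - 84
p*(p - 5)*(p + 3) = p^3 - 2*p^2 - 15*p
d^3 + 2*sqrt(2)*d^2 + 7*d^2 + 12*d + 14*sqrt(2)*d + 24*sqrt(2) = (d + 3)*(d + 4)*(d + 2*sqrt(2))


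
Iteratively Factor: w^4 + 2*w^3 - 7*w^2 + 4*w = (w)*(w^3 + 2*w^2 - 7*w + 4) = w*(w - 1)*(w^2 + 3*w - 4) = w*(w - 1)*(w + 4)*(w - 1)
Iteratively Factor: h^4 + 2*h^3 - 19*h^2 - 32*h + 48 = (h - 1)*(h^3 + 3*h^2 - 16*h - 48) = (h - 1)*(h + 3)*(h^2 - 16) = (h - 4)*(h - 1)*(h + 3)*(h + 4)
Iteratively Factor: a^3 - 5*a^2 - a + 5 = (a - 5)*(a^2 - 1) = (a - 5)*(a + 1)*(a - 1)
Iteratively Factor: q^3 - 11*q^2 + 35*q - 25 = (q - 5)*(q^2 - 6*q + 5) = (q - 5)^2*(q - 1)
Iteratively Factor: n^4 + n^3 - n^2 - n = (n + 1)*(n^3 - n) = (n - 1)*(n + 1)*(n^2 + n) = (n - 1)*(n + 1)^2*(n)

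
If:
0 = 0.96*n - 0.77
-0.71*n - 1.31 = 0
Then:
No Solution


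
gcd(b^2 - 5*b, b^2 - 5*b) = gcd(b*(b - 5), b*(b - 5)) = b^2 - 5*b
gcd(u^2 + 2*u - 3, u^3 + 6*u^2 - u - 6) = u - 1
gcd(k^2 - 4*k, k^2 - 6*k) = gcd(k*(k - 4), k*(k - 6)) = k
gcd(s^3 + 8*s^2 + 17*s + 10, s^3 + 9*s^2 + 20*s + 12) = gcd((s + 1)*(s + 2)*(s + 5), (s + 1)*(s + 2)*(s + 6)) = s^2 + 3*s + 2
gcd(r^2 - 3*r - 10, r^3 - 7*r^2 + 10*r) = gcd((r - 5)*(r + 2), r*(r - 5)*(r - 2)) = r - 5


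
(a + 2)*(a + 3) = a^2 + 5*a + 6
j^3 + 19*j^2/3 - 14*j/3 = j*(j - 2/3)*(j + 7)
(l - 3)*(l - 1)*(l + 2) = l^3 - 2*l^2 - 5*l + 6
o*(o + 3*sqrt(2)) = o^2 + 3*sqrt(2)*o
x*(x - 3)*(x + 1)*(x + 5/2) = x^4 + x^3/2 - 8*x^2 - 15*x/2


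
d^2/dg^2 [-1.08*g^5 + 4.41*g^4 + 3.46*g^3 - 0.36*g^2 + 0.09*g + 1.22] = -21.6*g^3 + 52.92*g^2 + 20.76*g - 0.72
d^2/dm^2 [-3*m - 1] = 0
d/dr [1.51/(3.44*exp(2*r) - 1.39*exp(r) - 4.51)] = (2.0989 - 10.3888*exp(r))*exp(r)/(-3.44*exp(2*r) + 1.39*exp(r) + 4.51)^2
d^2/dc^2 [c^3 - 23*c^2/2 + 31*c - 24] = 6*c - 23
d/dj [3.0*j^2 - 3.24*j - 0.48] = 6.0*j - 3.24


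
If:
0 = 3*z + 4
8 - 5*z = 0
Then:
No Solution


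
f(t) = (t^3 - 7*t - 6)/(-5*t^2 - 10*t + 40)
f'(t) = (10*t + 10)*(t^3 - 7*t - 6)/(-5*t^2 - 10*t + 40)^2 + (3*t^2 - 7)/(-5*t^2 - 10*t + 40)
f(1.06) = -0.51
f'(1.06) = -0.60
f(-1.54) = 0.03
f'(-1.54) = -0.00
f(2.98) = 0.01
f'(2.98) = -0.59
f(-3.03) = -0.52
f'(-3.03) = 1.27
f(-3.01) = -0.49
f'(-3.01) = 1.21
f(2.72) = 0.20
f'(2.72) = -0.94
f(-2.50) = -0.12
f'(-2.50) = 0.40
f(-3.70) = -3.60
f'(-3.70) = 15.34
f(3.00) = 0.00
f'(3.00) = -0.57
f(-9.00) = 2.44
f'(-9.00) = -0.15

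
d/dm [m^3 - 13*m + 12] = 3*m^2 - 13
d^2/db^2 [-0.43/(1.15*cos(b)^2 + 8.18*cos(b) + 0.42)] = (2.2747*(1 - cos(b)^2)^2 + 12.13503*cos(b)^3 + 29.078922*cos(b)^2 - 25.747368*cos(b) - 59.403984)/(1.15*cos(b)^2 + 8.18*cos(b) + 0.42)^3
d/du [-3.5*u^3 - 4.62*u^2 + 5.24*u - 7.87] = -10.5*u^2 - 9.24*u + 5.24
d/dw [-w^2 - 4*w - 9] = -2*w - 4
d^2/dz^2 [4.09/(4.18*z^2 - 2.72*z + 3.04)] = (-142.924232*z^2 + 93.003328*z + 4.09*(8.36*z - 2.72)*(16.72*z - 5.44) - 103.944896)/(4.18*z^2 - 2.72*z + 3.04)^3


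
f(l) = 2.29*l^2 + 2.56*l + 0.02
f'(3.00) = 16.30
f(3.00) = 28.31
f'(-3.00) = -11.18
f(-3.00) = 12.95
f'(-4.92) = -19.97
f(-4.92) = 42.86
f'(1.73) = 10.48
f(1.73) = 11.30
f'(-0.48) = 0.36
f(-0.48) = -0.68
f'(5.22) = 26.47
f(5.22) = 75.78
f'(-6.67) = -27.99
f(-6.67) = 84.82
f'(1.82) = 10.90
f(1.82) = 12.26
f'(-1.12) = -2.57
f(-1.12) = 0.03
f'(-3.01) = -11.23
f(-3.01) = 13.06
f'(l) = 4.58*l + 2.56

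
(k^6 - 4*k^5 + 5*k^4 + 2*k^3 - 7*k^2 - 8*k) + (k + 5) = k^6 - 4*k^5 + 5*k^4 + 2*k^3 - 7*k^2 - 7*k + 5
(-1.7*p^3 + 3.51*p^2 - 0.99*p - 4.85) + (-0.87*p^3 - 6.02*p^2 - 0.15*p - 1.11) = -2.57*p^3 - 2.51*p^2 - 1.14*p - 5.96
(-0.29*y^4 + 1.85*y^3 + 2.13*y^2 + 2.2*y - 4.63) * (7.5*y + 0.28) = -2.175*y^5 + 13.7938*y^4 + 16.493*y^3 + 17.0964*y^2 - 34.109*y - 1.2964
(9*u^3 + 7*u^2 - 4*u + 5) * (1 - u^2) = -9*u^5 - 7*u^4 + 13*u^3 + 2*u^2 - 4*u + 5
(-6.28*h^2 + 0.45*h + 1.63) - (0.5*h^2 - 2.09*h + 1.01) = -6.78*h^2 + 2.54*h + 0.62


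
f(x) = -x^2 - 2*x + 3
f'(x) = -2*x - 2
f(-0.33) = 3.55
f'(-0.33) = -1.34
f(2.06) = -5.36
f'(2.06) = -6.12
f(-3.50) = -2.25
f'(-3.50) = 5.00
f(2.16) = -5.99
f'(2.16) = -6.32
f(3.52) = -16.43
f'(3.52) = -9.04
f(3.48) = -16.07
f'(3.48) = -8.96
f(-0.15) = 3.28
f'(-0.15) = -1.70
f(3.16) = -13.31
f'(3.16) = -8.32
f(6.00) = -45.00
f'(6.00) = -14.00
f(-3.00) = 0.00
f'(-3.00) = 4.00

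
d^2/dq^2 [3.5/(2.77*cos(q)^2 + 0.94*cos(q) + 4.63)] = (-107.4206*(1 - cos(q)^2)^2 - 27.3399*cos(q)^3 + 122.7485*cos(q)^2 + 69.9125*cos(q) + 23.8301)/(2.77*cos(q)^2 + 0.94*cos(q) + 4.63)^3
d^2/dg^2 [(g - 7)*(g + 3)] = 2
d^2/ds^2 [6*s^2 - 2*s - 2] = 12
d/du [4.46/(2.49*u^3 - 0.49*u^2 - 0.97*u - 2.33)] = (-33.3162*u^2 + 4.3708*u + 4.3262)/(-2.49*u^3 + 0.49*u^2 + 0.97*u + 2.33)^2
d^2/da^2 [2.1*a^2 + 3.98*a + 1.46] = 4.20000000000000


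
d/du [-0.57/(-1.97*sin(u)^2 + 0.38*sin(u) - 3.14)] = (0.2166 - 2.2458*sin(u))*cos(u)/(1.97*sin(u)^2 - 0.38*sin(u) + 3.14)^2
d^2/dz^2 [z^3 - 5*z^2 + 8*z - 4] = 6*z - 10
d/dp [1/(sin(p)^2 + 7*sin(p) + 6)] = -(2*sin(p) + 7)*cos(p)/(sin(p)^2 + 7*sin(p) + 6)^2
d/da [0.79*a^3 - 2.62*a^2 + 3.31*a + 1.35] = 2.37*a^2 - 5.24*a + 3.31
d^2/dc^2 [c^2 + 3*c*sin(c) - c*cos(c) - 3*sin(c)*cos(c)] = -3*c*sin(c) + c*cos(c) + 2*sin(c) + 6*sin(2*c) + 6*cos(c) + 2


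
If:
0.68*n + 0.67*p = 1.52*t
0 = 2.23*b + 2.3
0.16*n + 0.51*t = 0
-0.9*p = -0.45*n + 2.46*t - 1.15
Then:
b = -1.03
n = -0.41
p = 0.72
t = 0.13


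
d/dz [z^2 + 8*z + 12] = 2*z + 8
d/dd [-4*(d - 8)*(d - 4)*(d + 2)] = -12*d^2 + 80*d - 32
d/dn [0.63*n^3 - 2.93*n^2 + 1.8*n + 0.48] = 1.89*n^2 - 5.86*n + 1.8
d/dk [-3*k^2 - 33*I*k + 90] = -6*k - 33*I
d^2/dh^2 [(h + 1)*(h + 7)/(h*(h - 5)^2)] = 2*(h^4 + 34*h^3 + 42*h^2 - 140*h + 175)/(h^3*(h^4 - 20*h^3 + 150*h^2 - 500*h + 625))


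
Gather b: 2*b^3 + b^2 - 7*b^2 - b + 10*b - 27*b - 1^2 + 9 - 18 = 2*b^3 - 6*b^2 - 18*b - 10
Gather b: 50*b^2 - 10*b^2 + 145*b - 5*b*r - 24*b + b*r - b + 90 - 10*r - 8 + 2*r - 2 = 40*b^2 + b*(120 - 4*r) - 8*r + 80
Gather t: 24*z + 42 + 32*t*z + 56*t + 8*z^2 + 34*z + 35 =t*(32*z + 56) + 8*z^2 + 58*z + 77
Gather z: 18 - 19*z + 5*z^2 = 5*z^2 - 19*z + 18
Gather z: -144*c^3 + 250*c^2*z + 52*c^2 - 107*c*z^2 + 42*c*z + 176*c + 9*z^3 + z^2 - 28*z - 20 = -144*c^3 + 52*c^2 + 176*c + 9*z^3 + z^2*(1 - 107*c) + z*(250*c^2 + 42*c - 28) - 20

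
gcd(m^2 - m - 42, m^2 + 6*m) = m + 6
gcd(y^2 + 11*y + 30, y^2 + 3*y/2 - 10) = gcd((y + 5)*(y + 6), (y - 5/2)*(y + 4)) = 1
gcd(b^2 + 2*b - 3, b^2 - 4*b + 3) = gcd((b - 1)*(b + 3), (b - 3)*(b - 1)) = b - 1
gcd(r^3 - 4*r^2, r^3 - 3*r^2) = r^2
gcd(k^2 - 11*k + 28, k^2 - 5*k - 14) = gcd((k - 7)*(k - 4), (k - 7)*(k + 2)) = k - 7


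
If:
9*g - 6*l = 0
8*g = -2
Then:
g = -1/4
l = -3/8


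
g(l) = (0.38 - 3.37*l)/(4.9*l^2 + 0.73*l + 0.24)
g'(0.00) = -18.86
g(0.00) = 1.58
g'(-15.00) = 0.00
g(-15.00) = 0.05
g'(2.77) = 0.07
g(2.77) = -0.22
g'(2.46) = 0.09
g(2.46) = -0.25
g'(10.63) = 0.01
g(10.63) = -0.06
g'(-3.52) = 0.06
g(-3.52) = 0.21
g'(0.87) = 0.39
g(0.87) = -0.56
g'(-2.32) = 0.16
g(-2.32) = 0.33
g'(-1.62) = 0.34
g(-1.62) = 0.49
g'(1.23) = 0.26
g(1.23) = -0.44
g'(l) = (0.38 - 3.37*l)*(-9.8*l - 0.73)/(4.9*l^2 + 0.73*l + 0.24)^2 - 3.37/(4.9*l^2 + 0.73*l + 0.24) = (16.513*l^2 - 3.724*l - 1.0862)/(24.01*l^4 + 7.154*l^3 + 2.8849*l^2 + 0.3504*l + 0.0576)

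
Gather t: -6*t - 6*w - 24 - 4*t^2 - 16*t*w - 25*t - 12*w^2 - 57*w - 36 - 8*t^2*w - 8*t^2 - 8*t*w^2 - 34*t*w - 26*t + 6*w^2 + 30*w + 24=t^2*(-8*w - 12) + t*(-8*w^2 - 50*w - 57) - 6*w^2 - 33*w - 36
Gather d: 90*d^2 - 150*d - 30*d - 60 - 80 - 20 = 90*d^2 - 180*d - 160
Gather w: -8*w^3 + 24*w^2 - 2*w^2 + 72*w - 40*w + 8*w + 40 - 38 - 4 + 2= -8*w^3 + 22*w^2 + 40*w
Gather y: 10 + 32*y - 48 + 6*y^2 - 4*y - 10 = 6*y^2 + 28*y - 48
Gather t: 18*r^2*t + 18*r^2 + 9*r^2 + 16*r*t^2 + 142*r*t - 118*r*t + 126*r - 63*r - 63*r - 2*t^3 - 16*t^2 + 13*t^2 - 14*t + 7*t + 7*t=27*r^2 - 2*t^3 + t^2*(16*r - 3) + t*(18*r^2 + 24*r)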